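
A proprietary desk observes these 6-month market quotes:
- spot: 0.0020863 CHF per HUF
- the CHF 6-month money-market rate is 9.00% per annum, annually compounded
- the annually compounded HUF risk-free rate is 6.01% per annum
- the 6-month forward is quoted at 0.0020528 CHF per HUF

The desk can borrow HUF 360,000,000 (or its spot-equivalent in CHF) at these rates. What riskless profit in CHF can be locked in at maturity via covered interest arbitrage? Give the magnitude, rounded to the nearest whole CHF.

CHF 23,247

T = 6/12 years.
Invest the HUF and cover forward: 360,000,000 × 1.02961158 × 0.0020528 = CHF 760,891.19.
Convert at spot and invest in CHF: 360,000,000 × 0.0020863 × 1.04403065 = CHF 784,138.01.
The quoted forward undervalues HUF, so borrow HUF, convert to CHF at spot, deposit the CHF at 9.00%, and buy HUF forward at 0.0020528 to cover the loan.
Arbitrage profit = |760,891.19 − 784,138.01| = CHF 23,247.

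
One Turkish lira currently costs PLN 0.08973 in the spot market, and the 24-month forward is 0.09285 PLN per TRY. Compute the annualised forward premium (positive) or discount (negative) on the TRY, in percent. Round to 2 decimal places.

T = 2 years.
TRY trades forward at +3.47710% vs spot over the period.
Annualise by dividing by T: 0.0347710 / 2 = 0.017386 → 1.74%.

+1.74%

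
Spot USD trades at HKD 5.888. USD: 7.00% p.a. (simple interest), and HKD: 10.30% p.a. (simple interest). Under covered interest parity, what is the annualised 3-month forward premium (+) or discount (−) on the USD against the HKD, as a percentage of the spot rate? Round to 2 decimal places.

T = 3/12 years.
No-arbitrage forward: 5.888 × 1.025750 / 1.017500 = 5.935741 HKD/USD.
Annualised premium = (F − S)/S × (1/T) = (5.935741 − 5.888)/5.888 ÷ (3/12) = 3.24%.

+3.24%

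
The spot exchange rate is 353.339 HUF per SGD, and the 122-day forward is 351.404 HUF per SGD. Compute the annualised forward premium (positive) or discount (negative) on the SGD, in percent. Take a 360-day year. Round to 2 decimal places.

T = 122/360 years.
SGD trades forward at -0.54763% vs spot over the period.
Annualise by dividing by T: -0.0054763 / (122/360) = -0.016160 → -1.62%.

-1.62%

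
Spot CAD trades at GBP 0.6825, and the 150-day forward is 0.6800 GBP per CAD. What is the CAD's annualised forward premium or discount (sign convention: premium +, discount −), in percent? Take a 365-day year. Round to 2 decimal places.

T = 150/365 years.
CAD trades forward at -0.36630% vs spot over the period.
Per annum: -0.0036630 / (150/365) = -0.008913 = -0.89%.

-0.89%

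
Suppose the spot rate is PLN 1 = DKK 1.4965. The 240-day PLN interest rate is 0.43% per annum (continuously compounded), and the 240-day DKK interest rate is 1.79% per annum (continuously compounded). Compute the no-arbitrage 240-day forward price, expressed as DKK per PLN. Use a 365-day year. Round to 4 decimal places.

1.5099

T = 240/365 years.
DKK growth factor: e^(0.0179×240/365) = 1.0118394.
PLN accumulates by e^(0.0043×240/365) = 1.0028314.
Forward (DKK per PLN) = 1.4965 × 1.0118394 / 1.0028314 = 1.509942.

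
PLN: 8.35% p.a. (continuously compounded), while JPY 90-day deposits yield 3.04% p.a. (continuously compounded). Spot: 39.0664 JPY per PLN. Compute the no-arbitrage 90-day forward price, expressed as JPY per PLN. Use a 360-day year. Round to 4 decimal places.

38.5512

T = 90/360 years.
JPY growth factor: e^(0.0304×90/360) = 1.00762895.
Growth of 1 PLN over T: e^(0.0835×90/360) = 1.02109441.
So F = 39.0664 × 1.00762895 / 1.02109441 = 38.551220 (JPY/PLN).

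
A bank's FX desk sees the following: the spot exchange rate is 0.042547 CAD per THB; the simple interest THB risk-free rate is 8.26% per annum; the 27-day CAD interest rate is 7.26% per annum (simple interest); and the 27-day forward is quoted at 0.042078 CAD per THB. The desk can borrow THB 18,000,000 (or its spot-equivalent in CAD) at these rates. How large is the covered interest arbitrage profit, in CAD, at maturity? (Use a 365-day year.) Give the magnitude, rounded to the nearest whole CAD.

CAD 7,927

T = 27/365 years.
Route A — deposit THB, sell forward: 18,000,000 × 1.00611014 × 0.042078 = CAD 762,031.84.
Route B — convert at spot, deposit CAD: 18,000,000 × 0.042547 × 1.00537041 = CAD 769,958.91.
The quoted forward undervalues THB, so borrow THB, convert to CAD at spot, deposit the CAD at 7.26%, and buy THB forward at 0.042078 to cover the loan.
Arbitrage profit = |762,031.84 − 769,958.91| = CAD 7,927.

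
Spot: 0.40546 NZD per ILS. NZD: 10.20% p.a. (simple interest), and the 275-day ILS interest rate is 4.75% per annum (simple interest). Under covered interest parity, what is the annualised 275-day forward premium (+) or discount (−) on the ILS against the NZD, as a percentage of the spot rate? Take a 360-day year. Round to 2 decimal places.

+5.26%

T = 275/360 years.
CIP forward (NZD per ILS) = 0.40546 × 1.0779167/1.0362847 = 0.42174907.
Annualised premium = (F − S)/S × (1/T) = (0.42174907 − 0.40546)/0.40546 ÷ (275/360) = 5.26%.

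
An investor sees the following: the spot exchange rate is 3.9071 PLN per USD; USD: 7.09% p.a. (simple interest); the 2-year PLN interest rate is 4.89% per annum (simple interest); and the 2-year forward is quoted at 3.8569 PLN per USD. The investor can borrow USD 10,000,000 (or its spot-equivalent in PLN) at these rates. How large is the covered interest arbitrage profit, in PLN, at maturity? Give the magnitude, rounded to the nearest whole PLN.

PLN 1,145,940

T = 2 years.
Route A — deposit USD, sell forward: 10,000,000 × 1.141800 × 3.8569 = PLN 44,038,084.20.
Route B — convert at spot, deposit PLN: 10,000,000 × 3.9071 × 1.097800 = PLN 42,892,143.80.
The quoted forward overvalues USD, so borrow PLN, buy USD at spot, deposit the USD at 7.09%, and sell the proceeds forward at 3.8569.
Arbitrage profit = |44,038,084.20 − 42,892,143.80| = PLN 1,145,940.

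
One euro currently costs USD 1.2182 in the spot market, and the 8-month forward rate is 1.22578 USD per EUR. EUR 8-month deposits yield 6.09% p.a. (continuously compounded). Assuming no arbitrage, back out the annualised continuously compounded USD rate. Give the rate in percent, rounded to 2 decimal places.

7.02%

T = 8/12 years.
By CIP, F/S equals the USD-to-EUR growth ratio: 1.22578/1.2182 = 1.0062223.
EUR growth factor: e^(0.0609×8/12) = 1.0414354.
Hence g_USD = 1.0479155.
Take logs: ln 1.0479155 / (8/12) = 0.070204, so 7.02%.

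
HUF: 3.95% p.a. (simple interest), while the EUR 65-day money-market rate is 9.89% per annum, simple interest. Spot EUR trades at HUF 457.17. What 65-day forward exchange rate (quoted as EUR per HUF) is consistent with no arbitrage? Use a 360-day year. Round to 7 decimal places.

T = 65/360 years.
Growth of 1 HUF over T: 1 + 0.0395×65/360 = 1.0071319.
EUR growth factor: 1 + 0.0989×65/360 = 1.0178569.
Forward (HUF per EUR) = 457.17 × 1.0071319 / 1.0178569 = 452.3529.
Invert for EUR per HUF: 1 / 452.3529 = 0.0022107.

0.0022107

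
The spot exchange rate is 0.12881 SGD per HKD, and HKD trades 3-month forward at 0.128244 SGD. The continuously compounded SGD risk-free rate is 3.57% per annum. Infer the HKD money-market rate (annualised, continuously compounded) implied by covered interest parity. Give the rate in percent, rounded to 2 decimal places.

T = 3/12 years.
CIP gives F = S · g_SGD/g_HKD, so g_SGD/g_HKD = 0.128244/0.12881 = 0.9956059.
SGD growth factor: e^(0.0357×3/12) = 1.0089649.
So the HKD growth factor = 1.013418.
Take logs: ln 1.013418 / (3/12) = 0.053315, so 5.33%.

5.33%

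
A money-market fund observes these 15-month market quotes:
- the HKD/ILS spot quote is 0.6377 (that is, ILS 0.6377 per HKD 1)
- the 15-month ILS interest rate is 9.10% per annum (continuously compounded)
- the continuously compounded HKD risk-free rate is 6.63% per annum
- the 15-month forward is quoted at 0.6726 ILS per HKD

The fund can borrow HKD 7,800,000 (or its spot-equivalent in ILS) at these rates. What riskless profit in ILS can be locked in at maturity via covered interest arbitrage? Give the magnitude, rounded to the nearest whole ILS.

ILS 126,295

T = 15/12 years.
Route A — deposit HKD, sell forward: 7,800,000 × 1.086405999 × 0.6726 = ILS 5,699,590.06.
Route B — convert at spot, deposit ILS: 7,800,000 × 0.6377 × 1.120471972 = ILS 5,573,294.82.
The quoted forward overvalues HKD, so borrow ILS, buy HKD at spot, deposit the HKD at 6.63%, and sell the proceeds forward at 0.6726.
Arbitrage profit = |5,699,590.06 − 5,573,294.82| = ILS 126,295.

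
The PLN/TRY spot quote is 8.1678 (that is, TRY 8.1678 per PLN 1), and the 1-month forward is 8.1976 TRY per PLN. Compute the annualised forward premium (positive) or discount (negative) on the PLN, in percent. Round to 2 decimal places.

T = 1/12 years.
(F − S)/S = (8.1976 − 8.1678)/8.1678 = 0.0036485.
×(1/T) gives 4.38% p.a.

+4.38%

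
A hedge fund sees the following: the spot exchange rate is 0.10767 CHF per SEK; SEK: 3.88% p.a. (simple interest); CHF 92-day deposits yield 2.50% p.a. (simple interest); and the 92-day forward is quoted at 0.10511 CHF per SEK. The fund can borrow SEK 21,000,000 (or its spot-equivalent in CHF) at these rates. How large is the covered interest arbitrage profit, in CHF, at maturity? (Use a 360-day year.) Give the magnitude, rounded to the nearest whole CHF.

CHF 46,319

T = 92/360 years.
Route A — deposit SEK, sell forward: 21,000,000 × 1.009915556 × 0.10511 = CHF 2,229,196.71.
Route B — convert at spot, deposit CHF: 21,000,000 × 0.10767 × 1.006388889 = CHF 2,275,515.73.
The quoted forward undervalues SEK, so borrow SEK, convert to CHF at spot, deposit the CHF at 2.50%, and buy SEK forward at 0.10511 to cover the loan.
Profit = 2,275,515.73 − 2,229,196.71 = CHF 46,319.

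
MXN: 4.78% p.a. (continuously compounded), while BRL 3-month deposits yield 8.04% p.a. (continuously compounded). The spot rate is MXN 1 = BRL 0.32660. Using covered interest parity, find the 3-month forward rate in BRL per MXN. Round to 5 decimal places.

T = 3/12 years.
Growth of 1 BRL over T: e^(0.0804×3/12) = 1.0203034.
Growth of 1 MXN over T: e^(0.0478×3/12) = 1.0120217.
So F = 0.3266 × 1.0203034 / 1.0120217 = 0.3292727 (BRL/MXN).

0.32927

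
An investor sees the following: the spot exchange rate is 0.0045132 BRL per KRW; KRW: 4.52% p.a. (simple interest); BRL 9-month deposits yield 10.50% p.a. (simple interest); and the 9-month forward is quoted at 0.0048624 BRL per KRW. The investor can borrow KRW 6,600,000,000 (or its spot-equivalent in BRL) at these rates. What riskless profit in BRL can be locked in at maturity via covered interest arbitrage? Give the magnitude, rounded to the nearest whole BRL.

BRL 1,046,898

T = 9/12 years.
Invest the KRW and cover forward: 6,600,000,000 × 1.033900 × 0.0048624 = BRL 33,179,753.38.
Convert at spot and invest in BRL: 6,600,000,000 × 0.0045132 × 1.078750 = BRL 32,132,855.70.
The quoted forward overvalues KRW, so borrow BRL, buy KRW at spot, deposit the KRW at 4.52%, and sell the proceeds forward at 0.0048624.
The gap between the two covered legs is BRL 1,046,898.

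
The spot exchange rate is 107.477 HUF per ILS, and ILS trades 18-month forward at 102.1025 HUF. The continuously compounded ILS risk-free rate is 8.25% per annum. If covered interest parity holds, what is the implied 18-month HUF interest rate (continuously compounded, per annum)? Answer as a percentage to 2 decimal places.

T = 18/12 years.
F/S = 102.1025/107.477 = 0.9499940 = (growth of HUF) / (growth of ILS).
ILS growth factor: e^(0.0825×18/12) = 1.1317329.
Hence g_HUF = 1.0751395.
r = ln(1.0751395)/(18/12) = 0.048300 → 4.83%.

4.83%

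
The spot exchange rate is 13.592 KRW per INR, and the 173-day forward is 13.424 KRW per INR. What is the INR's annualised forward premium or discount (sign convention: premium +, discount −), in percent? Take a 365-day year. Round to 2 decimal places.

-2.61%

T = 173/365 years.
INR trades forward at -1.23602% vs spot over the period.
×(1/T) gives -2.61% p.a.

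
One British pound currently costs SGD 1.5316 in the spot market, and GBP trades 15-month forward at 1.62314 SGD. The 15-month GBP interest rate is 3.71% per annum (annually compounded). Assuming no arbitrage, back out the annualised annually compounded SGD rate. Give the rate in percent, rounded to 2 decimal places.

8.64%

T = 15/12 years.
CIP gives F = S · g_SGD/g_GBP, so g_SGD/g_GBP = 1.62314/1.5316 = 1.0597676.
GBP growth factor: (1 + 0.0371)^(15/12) = 1.0465881.
That pins the SGD growth at 1.1091402.
r = 1.1091402^(12/15) − 1 = 0.086398 → 8.64%.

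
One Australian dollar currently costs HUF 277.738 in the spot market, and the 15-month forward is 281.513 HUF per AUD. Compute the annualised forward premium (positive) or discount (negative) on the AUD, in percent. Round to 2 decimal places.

+1.09%

T = 15/12 years.
Period premium: (281.513 − 277.738)/277.738 = 0.0135919.
Per annum: 0.0135919 / (15/12) = 0.010874 = 1.09%.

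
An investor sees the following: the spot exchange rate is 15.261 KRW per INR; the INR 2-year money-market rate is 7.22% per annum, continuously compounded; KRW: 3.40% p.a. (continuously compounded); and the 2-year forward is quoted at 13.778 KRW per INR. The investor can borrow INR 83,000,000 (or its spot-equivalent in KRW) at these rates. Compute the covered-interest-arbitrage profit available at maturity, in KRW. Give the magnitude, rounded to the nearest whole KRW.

T = 2 years.
Invest the INR and cover forward: 83,000,000 × 1.155346154571 × 13.778 = KRW 1,321,223,823.37.
Convert at spot and invest in KRW: 83,000,000 × 15.261 × 1.070365308479 = KRW 1,355,792,132.73.
The quoted forward undervalues INR, so borrow INR, convert to KRW at spot, deposit the KRW at 3.40%, and buy INR forward at 13.778 to cover the loan.
Profit = 1,355,792,132.73 − 1,321,223,823.37 = KRW 34,568,309.

KRW 34,568,309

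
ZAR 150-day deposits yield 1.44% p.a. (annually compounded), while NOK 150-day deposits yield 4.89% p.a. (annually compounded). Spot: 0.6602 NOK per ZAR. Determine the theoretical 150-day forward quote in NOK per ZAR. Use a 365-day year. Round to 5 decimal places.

T = 150/365 years.
NOK accumulates by (1 + 0.0489)^(150/365) = 1.0198137.
ZAR growth factor: (1 + 0.0144)^(150/365) = 1.0058929.
Forward (NOK per ZAR) = 0.6602 × 1.0198137 / 1.0058929 = 0.6693367.

0.66934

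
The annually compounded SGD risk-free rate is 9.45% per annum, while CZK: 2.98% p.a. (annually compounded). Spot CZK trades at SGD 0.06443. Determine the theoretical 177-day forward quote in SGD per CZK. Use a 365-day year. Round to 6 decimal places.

T = 177/365 years.
Growth of 1 SGD over T: (1 + 0.0945)^(177/365) = 1.044761.
Growth of 1 CZK over T: (1 + 0.0298)^(177/365) = 1.0143417.
So F = 0.06443 × 1.044761 / 1.0143417 = 0.06636220 (SGD/CZK).

0.066362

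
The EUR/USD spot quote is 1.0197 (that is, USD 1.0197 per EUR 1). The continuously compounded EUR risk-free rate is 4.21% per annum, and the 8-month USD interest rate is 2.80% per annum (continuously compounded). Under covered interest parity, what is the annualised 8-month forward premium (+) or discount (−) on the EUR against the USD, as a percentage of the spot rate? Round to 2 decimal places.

-1.40%

T = 8/12 years.
CIP forward (USD per EUR) = 1.0197 × 1.018842/1.0284642 = 1.0101598.
Annualised premium = (F − S)/S × (1/T) = (1.0101598 − 1.0197)/1.0197 ÷ (8/12) = -1.40%.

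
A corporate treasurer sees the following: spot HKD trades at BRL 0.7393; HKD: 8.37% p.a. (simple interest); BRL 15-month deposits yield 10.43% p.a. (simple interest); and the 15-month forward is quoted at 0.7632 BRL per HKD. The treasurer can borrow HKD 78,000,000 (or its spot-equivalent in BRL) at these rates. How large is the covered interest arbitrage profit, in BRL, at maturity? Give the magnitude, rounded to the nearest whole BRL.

T = 15/12 years.
Keep in HKD, deliver into the forward: 78,000,000·1.104625·0.7632 = BRL 65,757,884.40.
Swap to BRL now, deposit: 78,000,000·0.7393·1.130375 = BRL 65,183,526.53.
The quoted forward overvalues HKD, so borrow BRL, buy HKD at spot, deposit the HKD at 8.37%, and sell the proceeds forward at 0.7632.
The gap between the two covered legs is BRL 574,358.

BRL 574,358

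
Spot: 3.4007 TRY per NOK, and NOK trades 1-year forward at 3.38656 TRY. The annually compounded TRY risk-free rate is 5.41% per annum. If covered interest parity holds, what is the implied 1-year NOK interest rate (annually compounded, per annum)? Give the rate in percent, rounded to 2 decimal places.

5.85%

T = 1 year.
CIP gives F = S · g_TRY/g_NOK, so g_TRY/g_NOK = 3.38656/3.4007 = 0.9958420.
TRY growth factor: (1 + 0.0541)^1 = 1.054100.
So the NOK growth factor = 1.0585012.
r = 1.0585012^(1/1) − 1 = 0.058501 → 5.85%.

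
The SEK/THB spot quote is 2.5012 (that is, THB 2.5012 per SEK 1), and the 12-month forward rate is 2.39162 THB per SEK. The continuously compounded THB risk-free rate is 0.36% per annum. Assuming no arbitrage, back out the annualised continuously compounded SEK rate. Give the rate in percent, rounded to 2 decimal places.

T = 1 year.
By CIP, F/S equals the THB-to-SEK growth ratio: 2.39162/2.5012 = 0.9561890.
The THB side grows by e^(0.0036×1) = 1.0036065.
So the SEK growth factor = 1.0495901.
Take logs: ln 1.0495901 / 1 = 0.048400, so 4.84%.

4.84%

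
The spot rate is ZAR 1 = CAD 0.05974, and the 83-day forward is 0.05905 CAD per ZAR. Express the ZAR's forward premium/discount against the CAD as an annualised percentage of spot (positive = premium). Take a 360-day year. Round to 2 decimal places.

-5.01%

T = 83/360 years.
Period premium: (0.05905 − 0.05974)/0.05974 = -0.0115501.
Annualise by dividing by T: -0.0115501 / (83/360) = -0.050097 → -5.01%.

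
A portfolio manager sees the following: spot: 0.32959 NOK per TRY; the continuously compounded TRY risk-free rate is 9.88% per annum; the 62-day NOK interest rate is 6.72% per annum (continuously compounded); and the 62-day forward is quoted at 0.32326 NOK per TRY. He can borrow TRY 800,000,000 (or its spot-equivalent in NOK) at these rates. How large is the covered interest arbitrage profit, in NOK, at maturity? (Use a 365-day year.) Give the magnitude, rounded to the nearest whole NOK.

NOK 3,714,302

T = 62/365 years.
Route A — deposit TRY, sell forward: 800,000,000 × 1.01692408245 × 0.32326 = NOK 262,984,703.11.
Route B — convert at spot, deposit NOK: 800,000,000 × 0.32959 × 1.01148019188 = NOK 266,699,005.15.
The quoted forward undervalues TRY, so borrow TRY, convert to NOK at spot, deposit the NOK at 6.72%, and buy TRY forward at 0.32326 to cover the loan.
Arbitrage profit = |262,984,703.11 − 266,699,005.15| = NOK 3,714,302.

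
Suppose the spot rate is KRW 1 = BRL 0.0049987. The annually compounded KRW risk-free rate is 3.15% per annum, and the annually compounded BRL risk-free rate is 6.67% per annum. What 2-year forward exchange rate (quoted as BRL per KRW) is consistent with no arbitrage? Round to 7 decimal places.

0.0053457

T = 2 years.
BRL accumulates by (1 + 0.0667)^2 = 1.1378489.
Growth of 1 KRW over T: (1 + 0.0315)^2 = 1.0639923.
So F = 0.0049987 × 1.1378489 / 1.0639923 = 0.005345683 (BRL/KRW).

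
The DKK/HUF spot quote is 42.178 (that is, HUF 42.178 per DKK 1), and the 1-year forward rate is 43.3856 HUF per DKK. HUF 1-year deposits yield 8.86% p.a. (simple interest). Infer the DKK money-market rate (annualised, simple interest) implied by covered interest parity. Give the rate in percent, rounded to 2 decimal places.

5.83%

T = 1 year.
CIP gives F = S · g_HUF/g_DKK, so g_HUF/g_DKK = 43.3856/42.178 = 1.0286310.
The HUF side grows by 1 + 0.0886×1 = 1.088600.
Hence g_DKK = 1.0582998.
r = (1.0582998 − 1)/1 = 0.058300 → 5.83%.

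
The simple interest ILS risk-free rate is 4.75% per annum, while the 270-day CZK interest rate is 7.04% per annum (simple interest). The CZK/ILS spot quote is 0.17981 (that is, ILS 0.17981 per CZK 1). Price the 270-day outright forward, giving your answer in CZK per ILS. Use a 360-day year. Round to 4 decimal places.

5.6537

T = 270/360 years.
Growth of 1 ILS over T: 1 + 0.0475×270/360 = 1.035625.
CZK accumulates by 1 + 0.0704×270/360 = 1.052800.
Forward (ILS per CZK) = 0.17981 × 1.035625 / 1.052800 = 0.1768766.
Quoted the other way: 1/0.1768766 = 5.6537 CZK per ILS.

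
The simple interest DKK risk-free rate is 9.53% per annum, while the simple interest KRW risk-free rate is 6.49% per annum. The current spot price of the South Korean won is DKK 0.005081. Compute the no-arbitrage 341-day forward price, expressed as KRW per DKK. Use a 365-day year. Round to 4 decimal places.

191.6790

T = 341/365 years.
DKK growth factor: 1 + 0.0953×341/365 = 1.089033699.
KRW accumulates by 1 + 0.0649×341/365 = 1.060632603.
CIP: F = S · (grow DKK)/(grow KRW) = 0.005081 × 1.089033699/1.060632603 = 0.00521705651 DKK per KRW.
Invert for KRW per DKK: 1 / 0.00521705651 = 191.6790.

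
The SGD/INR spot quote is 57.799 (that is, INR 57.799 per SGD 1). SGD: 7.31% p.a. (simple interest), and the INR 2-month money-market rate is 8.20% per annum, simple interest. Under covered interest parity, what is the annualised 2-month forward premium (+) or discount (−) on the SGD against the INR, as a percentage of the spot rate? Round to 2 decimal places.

+0.88%

T = 2/12 years.
No-arbitrage forward: 57.799 × 1.0136667 / 1.0121833 = 57.883707 INR/SGD.
Annualised premium = (F − S)/S × (1/T) = (57.883707 − 57.799)/57.799 ÷ (2/12) = 0.88%.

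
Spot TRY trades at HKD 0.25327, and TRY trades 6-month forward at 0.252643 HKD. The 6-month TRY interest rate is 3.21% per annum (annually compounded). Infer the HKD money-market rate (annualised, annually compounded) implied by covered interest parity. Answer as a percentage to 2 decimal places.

2.70%

T = 6/12 years.
CIP gives F = S · g_HKD/g_TRY, so g_HKD/g_TRY = 0.252643/0.25327 = 0.9975244.
TRY growth factor: (1 + 0.0321)^(6/12) = 1.0159232.
Hence g_HKD = 1.0134082.
Annualise: 1.0134082^(12/6) − 1 = 0.026996 = 2.70%.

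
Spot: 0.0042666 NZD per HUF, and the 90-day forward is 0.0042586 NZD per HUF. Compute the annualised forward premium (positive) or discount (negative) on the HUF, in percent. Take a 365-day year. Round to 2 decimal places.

T = 90/365 years.
Period premium: (0.0042586 − 0.0042666)/0.0042666 = -0.0018750.
Annualise by dividing by T: -0.0018750 / (90/365) = -0.007604 → -0.76%.

-0.76%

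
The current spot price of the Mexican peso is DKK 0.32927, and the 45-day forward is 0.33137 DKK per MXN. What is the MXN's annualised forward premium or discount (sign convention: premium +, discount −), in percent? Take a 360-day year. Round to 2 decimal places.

T = 45/360 years.
(F − S)/S = (0.33137 − 0.32927)/0.32927 = 0.0063777.
×(1/T) gives 5.10% p.a.

+5.10%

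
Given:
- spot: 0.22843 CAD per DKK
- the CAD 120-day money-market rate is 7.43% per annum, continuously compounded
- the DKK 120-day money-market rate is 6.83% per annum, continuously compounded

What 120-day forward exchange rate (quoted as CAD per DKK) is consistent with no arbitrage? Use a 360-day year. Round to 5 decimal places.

T = 120/360 years.
CAD accumulates by e^(0.0743×120/360) = 1.0250759.
DKK accumulates by e^(0.0683×120/360) = 1.0230278.
CIP: F = S · (grow CAD)/(grow DKK) = 0.22843 × 1.0250759/1.0230278 = 0.2288873 CAD per DKK.

0.22889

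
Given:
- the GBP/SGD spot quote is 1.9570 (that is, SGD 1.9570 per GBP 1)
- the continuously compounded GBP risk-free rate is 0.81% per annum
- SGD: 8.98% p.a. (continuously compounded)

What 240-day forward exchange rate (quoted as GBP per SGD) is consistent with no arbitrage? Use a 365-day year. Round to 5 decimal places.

0.48426

T = 240/365 years.
Growth of 1 SGD over T: e^(0.0898×240/365) = 1.0608246.
Growth of 1 GBP over T: e^(0.0081×240/365) = 1.0053402.
CIP: F = S · (grow SGD)/(grow GBP) = 1.957 × 1.0608246/1.0053402 = 2.065006 SGD per GBP.
Quoted the other way: 1/2.065006 = 0.48426 GBP per SGD.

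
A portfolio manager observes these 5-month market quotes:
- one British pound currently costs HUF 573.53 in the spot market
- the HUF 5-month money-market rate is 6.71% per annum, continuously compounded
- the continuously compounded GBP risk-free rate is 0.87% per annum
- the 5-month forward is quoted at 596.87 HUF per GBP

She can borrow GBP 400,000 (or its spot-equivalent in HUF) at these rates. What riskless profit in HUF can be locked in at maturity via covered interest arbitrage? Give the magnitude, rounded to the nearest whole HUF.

HUF 3,698,551

T = 5/12 years.
Invest the GBP and cover forward: 400,000 × 1.00363157826 × 596.87 = HUF 239,615,032.05.
Convert at spot and invest in HUF: 400,000 × 573.53 × 1.02835283549 = HUF 235,916,480.70.
The quoted forward overvalues GBP, so borrow HUF, buy GBP at spot, deposit the GBP at 0.87%, and sell the proceeds forward at 596.87.
The gap between the two covered legs is HUF 3,698,551.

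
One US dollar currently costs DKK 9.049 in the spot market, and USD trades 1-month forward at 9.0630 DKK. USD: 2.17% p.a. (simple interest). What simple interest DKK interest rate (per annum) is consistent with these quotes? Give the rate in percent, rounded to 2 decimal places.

4.03%

T = 1/12 years.
CIP gives F = S · g_DKK/g_USD, so g_DKK/g_USD = 9.063/9.049 = 1.0015471.
USD growth factor: 1 + 0.0217×1/12 = 1.0018083.
That pins the DKK growth at 1.0033582.
r = (1.0033582 − 1)/(1/12) = 0.040298 → 4.03%.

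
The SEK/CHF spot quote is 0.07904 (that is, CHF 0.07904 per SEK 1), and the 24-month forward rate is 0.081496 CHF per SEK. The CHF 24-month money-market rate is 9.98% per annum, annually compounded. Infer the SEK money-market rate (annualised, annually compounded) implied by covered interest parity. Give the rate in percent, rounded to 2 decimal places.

8.31%

T = 2 years.
F/S = 0.081496/0.07904 = 1.0310729 = (growth of CHF) / (growth of SEK).
The CHF side grows by (1 + 0.0998)^2 = 1.209560.
So the SEK growth factor = 1.1731081.
Annualise: 1.1731081^(1/2) − 1 = 0.083101 = 8.31%.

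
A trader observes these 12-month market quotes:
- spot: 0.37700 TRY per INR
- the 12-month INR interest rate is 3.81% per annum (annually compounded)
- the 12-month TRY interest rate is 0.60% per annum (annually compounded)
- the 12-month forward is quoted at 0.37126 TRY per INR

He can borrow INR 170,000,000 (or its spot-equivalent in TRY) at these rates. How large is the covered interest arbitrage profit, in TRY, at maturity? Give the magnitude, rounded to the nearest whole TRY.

TRY 1,044,311

T = 1 year.
Invest the INR and cover forward: 170,000,000 × 1.038100 × 0.37126 = TRY 65,518,851.02.
Convert at spot and invest in TRY: 170,000,000 × 0.37700 × 1.006000 = TRY 64,474,540.00.
The quoted forward overvalues INR, so borrow TRY, buy INR at spot, deposit the INR at 3.81%, and sell the proceeds forward at 0.37126.
Arbitrage profit = |65,518,851.02 − 64,474,540.00| = TRY 1,044,311.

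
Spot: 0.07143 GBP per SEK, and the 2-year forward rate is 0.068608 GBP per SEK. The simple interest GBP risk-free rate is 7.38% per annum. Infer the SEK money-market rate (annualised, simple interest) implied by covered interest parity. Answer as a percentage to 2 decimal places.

T = 2 years.
By CIP, F/S equals the GBP-to-SEK growth ratio: 0.068608/0.07143 = 0.9604928.
The GBP side grows by 1 + 0.0738×2 = 1.147600.
That pins the SEK growth at 1.1948033.
r = (1.1948033 − 1)/2 = 0.097402 → 9.74%.

9.74%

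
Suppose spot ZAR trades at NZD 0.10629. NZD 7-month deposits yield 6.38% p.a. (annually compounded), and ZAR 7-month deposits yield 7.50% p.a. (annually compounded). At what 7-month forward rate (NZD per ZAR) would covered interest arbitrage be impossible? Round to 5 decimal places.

T = 7/12 years.
Growth of 1 NZD over T: (1 + 0.0638)^(7/12) = 1.0367363.
ZAR accumulates by (1 + 0.0750)^(7/12) = 1.0430896.
CIP: F = S · (grow NZD)/(grow ZAR) = 0.10629 × 1.0367363/1.0430896 = 0.1056426 NZD per ZAR.

0.10564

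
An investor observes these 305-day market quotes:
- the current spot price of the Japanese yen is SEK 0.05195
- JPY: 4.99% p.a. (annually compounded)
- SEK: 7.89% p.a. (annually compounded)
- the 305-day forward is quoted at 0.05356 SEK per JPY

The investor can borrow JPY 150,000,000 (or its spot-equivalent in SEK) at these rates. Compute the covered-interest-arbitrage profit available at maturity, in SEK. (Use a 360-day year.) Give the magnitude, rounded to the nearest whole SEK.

SEK 62,030

T = 305/360 years.
Route A — deposit JPY, sell forward: 150,000,000 × 1.042118249 × 0.05356 = SEK 8,372,378.01.
Route B — convert at spot, deposit SEK: 150,000,000 × 0.05195 × 1.066454668 = SEK 8,310,348.00.
The quoted forward overvalues JPY, so borrow SEK, buy JPY at spot, deposit the JPY at 4.99%, and sell the proceeds forward at 0.05356.
Profit = 8,372,378.01 − 8,310,348.00 = SEK 62,030.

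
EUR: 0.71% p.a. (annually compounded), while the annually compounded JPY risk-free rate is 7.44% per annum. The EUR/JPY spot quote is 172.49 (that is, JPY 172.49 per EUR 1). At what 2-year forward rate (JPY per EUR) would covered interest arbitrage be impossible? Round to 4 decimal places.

196.3138

T = 2 years.
JPY growth factor: (1 + 0.0744)^2 = 1.15433536.
Growth of 1 EUR over T: (1 + 0.0071)^2 = 1.01425041.
So F = 172.49 × 1.15433536 / 1.01425041 = 196.313755 (JPY/EUR).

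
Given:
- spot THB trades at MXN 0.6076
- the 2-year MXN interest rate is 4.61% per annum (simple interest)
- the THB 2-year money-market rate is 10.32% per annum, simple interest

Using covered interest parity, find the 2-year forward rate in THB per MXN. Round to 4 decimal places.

T = 2 years.
Growth of 1 MXN over T: 1 + 0.0461×2 = 1.092200.
THB growth factor: 1 + 0.1032×2 = 1.206400.
Forward (MXN per THB) = 0.6076 × 1.092200 / 1.206400 = 0.5500835.
Quoted the other way: 1/0.5500835 = 1.8179 THB per MXN.

1.8179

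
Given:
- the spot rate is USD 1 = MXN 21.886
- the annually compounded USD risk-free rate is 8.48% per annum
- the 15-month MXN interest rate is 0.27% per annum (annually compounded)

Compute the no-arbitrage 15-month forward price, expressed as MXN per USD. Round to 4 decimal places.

19.8355

T = 15/12 years.
Growth of 1 MXN over T: (1 + 0.0027)^(15/12) = 1.00337614.
USD growth factor: (1 + 0.0848)^(15/12) = 1.10710062.
Forward (MXN per USD) = 21.886 × 1.00337614 / 1.10710062 = 19.835496.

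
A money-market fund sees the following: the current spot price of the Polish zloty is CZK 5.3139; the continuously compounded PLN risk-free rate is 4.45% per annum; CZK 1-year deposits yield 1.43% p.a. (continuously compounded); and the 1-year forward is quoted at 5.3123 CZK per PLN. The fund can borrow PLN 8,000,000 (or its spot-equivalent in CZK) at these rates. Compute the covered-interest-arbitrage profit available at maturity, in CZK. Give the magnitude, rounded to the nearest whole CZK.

CZK 1,308,811

T = 1 year.
Route A — deposit PLN, sell forward: 8,000,000 × 1.0455049767 × 5.3123 = CZK 44,432,288.70.
Route B — convert at spot, deposit CZK: 8,000,000 × 5.3139 × 1.0144027341 = CZK 43,123,477.51.
The quoted forward overvalues PLN, so borrow CZK, buy PLN at spot, deposit the PLN at 4.45%, and sell the proceeds forward at 5.3123.
The gap between the two covered legs is CZK 1,308,811.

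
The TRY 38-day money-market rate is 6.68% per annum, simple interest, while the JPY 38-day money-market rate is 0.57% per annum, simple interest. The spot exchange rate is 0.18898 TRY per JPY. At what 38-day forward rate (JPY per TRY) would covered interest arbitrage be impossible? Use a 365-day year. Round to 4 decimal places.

5.2581

T = 38/365 years.
TRY accumulates by 1 + 0.0668×38/365 = 1.0069545.
Growth of 1 JPY over T: 1 + 0.0057×38/365 = 1.0005934.
So F = 0.18898 × 1.0069545 / 1.0005934 = 0.1901814 (TRY/JPY).
Invert for JPY per TRY: 1 / 0.1901814 = 5.2581.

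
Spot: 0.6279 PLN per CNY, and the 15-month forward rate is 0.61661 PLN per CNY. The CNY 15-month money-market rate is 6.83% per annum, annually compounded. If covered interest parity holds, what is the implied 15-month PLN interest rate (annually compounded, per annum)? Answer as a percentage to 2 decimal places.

5.29%

T = 15/12 years.
By CIP, F/S equals the PLN-to-CNY growth ratio: 0.61661/0.6279 = 0.9820194.
The CNY side grows by (1 + 0.0683)^(15/12) = 1.0860918.
That pins the PLN growth at 1.0665632.
Annualise: 1.0665632^(12/15) − 1 = 0.052905 = 5.29%.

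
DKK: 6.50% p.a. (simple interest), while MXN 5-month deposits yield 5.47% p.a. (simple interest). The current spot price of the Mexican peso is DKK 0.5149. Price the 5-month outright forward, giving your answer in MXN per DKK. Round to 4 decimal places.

1.9340

T = 5/12 years.
Growth of 1 DKK over T: 1 + 0.0650×5/12 = 1.0270833.
Growth of 1 MXN over T: 1 + 0.0547×5/12 = 1.0227917.
So F = 0.5149 × 1.0270833 / 1.0227917 = 0.5170605 (DKK/MXN).
Invert for MXN per DKK: 1 / 0.5170605 = 1.9340.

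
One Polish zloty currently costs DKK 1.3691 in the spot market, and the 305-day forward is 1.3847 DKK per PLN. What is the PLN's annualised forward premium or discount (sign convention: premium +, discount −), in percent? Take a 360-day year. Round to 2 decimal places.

T = 305/360 years.
(F − S)/S = (1.3847 − 1.3691)/1.3691 = 0.0113943.
×(1/T) gives 1.34% p.a.

+1.34%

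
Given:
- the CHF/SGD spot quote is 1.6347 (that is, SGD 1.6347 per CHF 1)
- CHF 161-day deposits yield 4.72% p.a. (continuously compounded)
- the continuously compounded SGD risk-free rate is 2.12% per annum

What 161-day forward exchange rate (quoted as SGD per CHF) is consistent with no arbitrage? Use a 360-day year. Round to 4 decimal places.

T = 161/360 years.
SGD growth factor: e^(0.0212×161/360) = 1.0095262.
CHF growth factor: e^(0.0472×161/360) = 1.0213333.
CIP: F = S · (grow SGD)/(grow CHF) = 1.6347 × 1.0095262/1.0213333 = 1.615802 SGD per CHF.

1.6158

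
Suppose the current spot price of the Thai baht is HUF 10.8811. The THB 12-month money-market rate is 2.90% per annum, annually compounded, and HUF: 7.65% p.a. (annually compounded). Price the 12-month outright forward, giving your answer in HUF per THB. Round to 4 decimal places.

11.3834

T = 1 year.
HUF growth factor: (1 + 0.0765)^1 = 1.076500.
Growth of 1 THB over T: (1 + 0.0290)^1 = 1.029000.
Forward (HUF per THB) = 10.8811 × 1.076500 / 1.029000 = 11.383386.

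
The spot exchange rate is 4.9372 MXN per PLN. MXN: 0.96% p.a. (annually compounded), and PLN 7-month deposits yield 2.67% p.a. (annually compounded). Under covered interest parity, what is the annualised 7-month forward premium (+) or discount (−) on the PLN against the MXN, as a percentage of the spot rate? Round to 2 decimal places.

T = 7/12 years.
CIP forward (MXN per PLN) = 4.9372 × 1.0055889/1.0154894 = 4.8890648.
(F − S)/S ÷ T = (4.8890648 − 4.9372)/4.9372/(7/12) = -0.016713 → -1.67%.

-1.67%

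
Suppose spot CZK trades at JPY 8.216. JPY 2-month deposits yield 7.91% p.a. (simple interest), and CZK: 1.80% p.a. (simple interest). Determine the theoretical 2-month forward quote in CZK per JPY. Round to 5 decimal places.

T = 2/12 years.
Growth of 1 JPY over T: 1 + 0.0791×2/12 = 1.0131833.
CZK accumulates by 1 + 0.0180×2/12 = 1.003000.
CIP: F = S · (grow JPY)/(grow CZK) = 8.216 × 1.0131833/1.003000 = 8.299416 JPY per CZK.
Invert for CZK per JPY: 1 / 8.299416 = 0.12049.

0.12049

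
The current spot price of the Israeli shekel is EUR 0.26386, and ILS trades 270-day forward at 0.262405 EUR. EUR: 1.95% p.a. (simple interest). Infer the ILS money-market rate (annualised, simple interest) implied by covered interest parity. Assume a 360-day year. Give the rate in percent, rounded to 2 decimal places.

2.70%

T = 270/360 years.
CIP gives F = S · g_EUR/g_ILS, so g_EUR/g_ILS = 0.262405/0.26386 = 0.9944857.
The EUR side grows by 1 + 0.0195×270/360 = 1.014625.
So the ILS growth factor = 1.020251.
r = (1.020251 − 1)/(270/360) = 0.027001 → 2.70%.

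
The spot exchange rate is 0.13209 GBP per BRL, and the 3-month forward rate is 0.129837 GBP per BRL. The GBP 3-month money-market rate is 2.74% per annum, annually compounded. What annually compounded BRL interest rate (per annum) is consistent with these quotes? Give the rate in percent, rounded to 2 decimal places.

10.06%

T = 3/12 years.
By CIP, F/S equals the GBP-to-BRL growth ratio: 0.129837/0.13209 = 0.9829434.
GBP growth factor: (1 + 0.0274)^(3/12) = 1.0067807.
So the BRL growth factor = 1.0242509.
Annualise: 1.0242509^(12/3) − 1 = 0.100590 = 10.06%.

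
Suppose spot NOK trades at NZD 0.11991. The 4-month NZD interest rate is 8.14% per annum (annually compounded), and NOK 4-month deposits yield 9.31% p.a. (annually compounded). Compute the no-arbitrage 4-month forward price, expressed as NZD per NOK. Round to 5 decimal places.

0.11948

T = 4/12 years.
NZD growth factor: (1 + 0.0814)^(4/12) = 1.0264287.
NOK accumulates by (1 + 0.0931)^(4/12) = 1.0301172.
CIP: F = S · (grow NZD)/(grow NOK) = 0.11991 × 1.0264287/1.0301172 = 0.1194806 NZD per NOK.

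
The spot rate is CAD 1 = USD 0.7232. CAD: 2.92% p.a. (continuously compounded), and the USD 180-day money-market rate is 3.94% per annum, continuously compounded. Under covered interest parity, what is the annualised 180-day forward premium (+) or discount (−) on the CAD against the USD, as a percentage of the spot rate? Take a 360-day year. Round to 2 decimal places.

+1.02%

T = 180/360 years.
No-arbitrage forward: 0.7232 × 1.0198953 / 1.0147071 = 0.7268977 USD/CAD.
(F − S)/S ÷ T = (0.7268977 − 0.7232)/0.7232/(180/360) = 0.010226 → 1.02%.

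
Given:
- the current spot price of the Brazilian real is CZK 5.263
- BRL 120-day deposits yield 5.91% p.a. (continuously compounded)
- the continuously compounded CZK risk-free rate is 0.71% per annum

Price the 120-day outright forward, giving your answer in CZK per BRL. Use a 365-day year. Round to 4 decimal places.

5.1738

T = 120/365 years.
CZK growth factor: e^(0.0071×120/365) = 1.002337.
BRL accumulates by e^(0.0591×120/365) = 1.0196201.
Forward (CZK per BRL) = 5.263 × 1.002337 / 1.0196201 = 5.173789.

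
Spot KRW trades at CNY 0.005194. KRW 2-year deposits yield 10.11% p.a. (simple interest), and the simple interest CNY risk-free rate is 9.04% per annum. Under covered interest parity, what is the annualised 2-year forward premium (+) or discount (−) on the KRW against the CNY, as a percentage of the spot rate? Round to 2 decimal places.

-0.89%

T = 2 years.
No-arbitrage forward: 0.005194 × 1.180800 / 1.202200 = 0.005101543 CNY/KRW.
Annualised premium = (F − S)/S × (1/T) = (0.005101543 − 0.005194)/0.005194 ÷ 2 = -0.89%.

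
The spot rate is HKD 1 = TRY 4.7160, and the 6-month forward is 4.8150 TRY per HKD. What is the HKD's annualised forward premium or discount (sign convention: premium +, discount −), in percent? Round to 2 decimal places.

+4.20%

T = 6/12 years.
Period premium: (4.8150 − 4.716)/4.716 = 0.0209924.
Annualise by dividing by T: 0.0209924 / (6/12) = 0.041985 → 4.20%.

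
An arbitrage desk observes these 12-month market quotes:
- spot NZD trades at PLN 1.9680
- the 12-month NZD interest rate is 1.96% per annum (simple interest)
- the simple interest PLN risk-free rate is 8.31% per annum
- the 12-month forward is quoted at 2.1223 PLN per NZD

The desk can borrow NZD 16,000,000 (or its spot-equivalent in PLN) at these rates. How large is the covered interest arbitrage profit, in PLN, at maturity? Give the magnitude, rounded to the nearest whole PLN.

T = 1 year.
Route A — deposit NZD, sell forward: 16,000,000 × 1.019600 × 2.1223 = PLN 34,622,353.28.
Route B — convert at spot, deposit PLN: 16,000,000 × 1.9680 × 1.083100 = PLN 34,104,652.80.
The quoted forward overvalues NZD, so borrow PLN, buy NZD at spot, deposit the NZD at 1.96%, and sell the proceeds forward at 2.1223.
Arbitrage profit = |34,622,353.28 − 34,104,652.80| = PLN 517,700.

PLN 517,700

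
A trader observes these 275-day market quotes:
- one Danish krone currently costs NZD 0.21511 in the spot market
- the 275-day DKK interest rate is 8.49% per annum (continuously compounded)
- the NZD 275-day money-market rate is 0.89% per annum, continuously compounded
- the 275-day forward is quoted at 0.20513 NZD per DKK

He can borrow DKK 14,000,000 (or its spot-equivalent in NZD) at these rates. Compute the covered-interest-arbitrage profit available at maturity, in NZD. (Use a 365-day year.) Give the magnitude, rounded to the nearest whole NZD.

NZD 29,719

T = 275/365 years.
Keep in DKK, deliver into the forward: 14,000,000·1.066055889·0.20513 = NZD 3,061,520.62.
Swap to NZD now, deposit: 14,000,000·0.21511·1.006728012 = NZD 3,031,801.68.
The quoted forward overvalues DKK, so borrow NZD, buy DKK at spot, deposit the DKK at 8.49%, and sell the proceeds forward at 0.20513.
The gap between the two covered legs is NZD 29,719.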